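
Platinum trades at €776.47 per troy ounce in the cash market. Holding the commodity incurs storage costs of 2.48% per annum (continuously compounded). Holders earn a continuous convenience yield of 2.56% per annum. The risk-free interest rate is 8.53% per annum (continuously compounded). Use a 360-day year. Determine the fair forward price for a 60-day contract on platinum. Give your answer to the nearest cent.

€787.48 per troy ounce

Net carry = r + u − y = 0.0853 + 0.0248 − 0.0256 = 0.0845
F = S·e^((r+u−y)T) = 776.47 · e^(0.0845 × 60/360) = 776.47 · e^0.014083
= 776.47 × 1.014183 = €787.48 per troy ounce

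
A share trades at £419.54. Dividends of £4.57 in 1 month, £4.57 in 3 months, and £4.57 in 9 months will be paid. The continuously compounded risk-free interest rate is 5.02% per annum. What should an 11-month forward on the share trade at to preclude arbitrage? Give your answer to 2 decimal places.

£425.20

PV(dividends) I = 4.57·e^(−0.0502·1/12) + 4.57·e^(−0.0502·3/12) + 4.57·e^(−0.0502·9/12)
I = 4.5509 + 4.5130 + 4.4011 = 13.4650
F = (S − I)·e^(rT) = (419.54 − 13.4650) · e^(0.0502·11/12)
= 406.0750 · e^0.046017 = 406.0750 × 1.047092 = £425.20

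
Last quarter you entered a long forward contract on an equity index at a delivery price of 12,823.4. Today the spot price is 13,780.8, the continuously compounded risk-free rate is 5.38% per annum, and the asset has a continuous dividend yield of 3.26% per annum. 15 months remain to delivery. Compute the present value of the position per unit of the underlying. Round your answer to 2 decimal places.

1241.14

Current fair forward for the remaining 15 months: F = S·e^((r − q)·T), (r − q) = 0.0538 − 0.0326 = 0.0212
F = 13780.8 · e^(0.0212 × 15/12) = 13780.8 × 1.02685425 = 14150.8730
Value of long forward = (F − K)·e^(−rT) = (14150.8730 − 12823.4) · e^(−0.0538·15/12)
= 1327.4730 × 0.93496143 = 1241.14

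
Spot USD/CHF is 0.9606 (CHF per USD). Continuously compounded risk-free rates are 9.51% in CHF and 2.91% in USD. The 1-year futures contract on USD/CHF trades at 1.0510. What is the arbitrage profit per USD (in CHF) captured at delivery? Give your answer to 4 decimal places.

Fair futures: F* = S·e^(carry·T), with carry = (r_CHF − r_USD) = 0.0951 − 0.0291 = 0.0660
F* = 0.9606 · e^(0.0660 × 1) = 0.9606 · e^0.066000 = 0.9606 × 1.068227 = 1.0261
Market 1.0510 > fair 1.0261: forward overpriced → cash-and-carry (buy spot, short the forward).
At maturity, profit = |F_mkt − F*| = |1.0510 − 1.0261| = 0.0249 per USD (in CHF)

0.0249 per USD (in CHF)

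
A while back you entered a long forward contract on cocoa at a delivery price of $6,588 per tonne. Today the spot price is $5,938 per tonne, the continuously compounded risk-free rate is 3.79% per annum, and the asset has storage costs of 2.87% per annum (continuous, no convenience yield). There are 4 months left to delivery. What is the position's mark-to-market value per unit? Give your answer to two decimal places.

-$510.22 per tonne

Current fair forward for the remaining 4 months: F = S·e^((r + u)·T), (r + u) = 0.0379 + 0.0287 = 0.0666
F = 5938 · e^(0.0666 × 4/12) = 5938 × 1.02244825 = 6071.2977
Value of long forward = (F − K)·e^(−rT) = (6071.2977 − 6588) · e^(−0.0379·4/12)
= -516.7023 × 0.98744613 = -510.22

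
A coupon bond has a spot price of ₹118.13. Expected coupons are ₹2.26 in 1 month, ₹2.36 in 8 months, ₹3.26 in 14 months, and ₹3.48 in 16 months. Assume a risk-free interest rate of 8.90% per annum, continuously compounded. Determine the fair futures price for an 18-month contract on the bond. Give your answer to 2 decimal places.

PV(coupons) I = 2.26·e^(−0.0890·1/12) + 2.36·e^(−0.0890·8/12) + 3.26·e^(−0.0890·14/12) + 3.48·e^(−0.0890·16/12)
I = 2.2433 + 2.2240 + 2.9385 + 3.0906 = 10.4964
F = (S − I)·e^(rT) = (118.13 − 10.4964) · e^(0.0890·18/12)
= 107.6336 · e^0.133500 = 107.6336 × 1.142821 = ₹123.01

₹123.01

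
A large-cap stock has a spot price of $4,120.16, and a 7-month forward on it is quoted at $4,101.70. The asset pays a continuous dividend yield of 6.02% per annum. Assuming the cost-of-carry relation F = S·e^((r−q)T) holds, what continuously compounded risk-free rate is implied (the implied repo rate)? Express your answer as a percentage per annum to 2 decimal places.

5.25%

From F = S·e^((r−q)T): (r − q) = ln(F/S)/T
ln(4101.70/4120.16) = ln(0.995520) = -0.004490
(r − q) = -0.004490 / (7/12) = -0.007697
r = ln(F/S)/T + q = -0.007697 + 0.0602 = 0.052503
r = 5.25%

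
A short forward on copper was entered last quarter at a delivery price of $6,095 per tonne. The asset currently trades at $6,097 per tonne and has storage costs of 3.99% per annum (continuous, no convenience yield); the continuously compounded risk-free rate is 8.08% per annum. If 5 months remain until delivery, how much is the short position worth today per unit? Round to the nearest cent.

-$305.99 per tonne

Current fair forward for the remaining 5 months: F = S·e^((r + u)·T), (r + u) = 0.0808 + 0.0399 = 0.1207
F = 6097 · e^(0.1207 × 5/12) = 6097 × 1.05157776 = 6411.4696
Value of long forward = (F − K)·e^(−rT) = (6411.4696 − 6095) · e^(−0.0808·5/12)
= 316.4696 × 0.96689375 = 305.99
Short position value = −(long value) = -$305.99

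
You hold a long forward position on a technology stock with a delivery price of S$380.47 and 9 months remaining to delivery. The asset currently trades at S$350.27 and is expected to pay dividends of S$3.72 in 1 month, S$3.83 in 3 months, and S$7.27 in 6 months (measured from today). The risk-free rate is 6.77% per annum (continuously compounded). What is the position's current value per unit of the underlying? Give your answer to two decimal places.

PV(remaining dividends) I = 3.72·e^(−0.0677·1/12) + 3.83·e^(−0.0677·3/12) + 7.27·e^(−0.0677·6/12) = 14.4928
Current forward F = (S − I)·e^(rT) = (350.27 − 14.4928)·e^(0.0677·9/12) = 335.7772 × 1.052086 = 353.2665
Value (long) = (F − K)·e^(−rT) = (353.2665 − 380.47) × 0.950493 = -25.8567
Value = -S$25.86

-S$25.86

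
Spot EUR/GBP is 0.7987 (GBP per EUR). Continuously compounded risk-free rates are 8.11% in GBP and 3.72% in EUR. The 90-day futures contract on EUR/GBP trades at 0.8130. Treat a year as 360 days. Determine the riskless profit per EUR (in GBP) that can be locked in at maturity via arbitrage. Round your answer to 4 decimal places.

Fair futures: F* = S·e^(carry·T), with carry = (r_GBP − r_EUR) = 0.0811 − 0.0372 = 0.0439
F* = 0.7987 · e^(0.0439 × 90/360) = 0.7987 · e^0.010975 = 0.7987 × 1.011035 = 0.8075
Market 0.8130 > fair 0.8075: forward overpriced → cash-and-carry (buy spot, short the forward).
At maturity, profit = |F_mkt − F*| = |0.8130 − 0.8075| = 0.0055 per EUR (in GBP)

0.0055 per EUR (in GBP)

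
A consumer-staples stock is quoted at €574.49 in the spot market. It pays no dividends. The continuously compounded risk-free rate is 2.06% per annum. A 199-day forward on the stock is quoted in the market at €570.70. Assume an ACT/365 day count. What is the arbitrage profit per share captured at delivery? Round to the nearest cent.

Fair forward: F* = S·e^(carry·T), with carry = r = 0.0206
F* = 574.49 · e^(0.0206 × 199/365) = 574.49 · e^0.011231 = 574.49 × 1.011294 = €580.9783
Market €570.70 < fair €580.9783: forward underpriced → reverse cash-and-carry (short spot, go long the forward).
At maturity, profit = |F_mkt − F*| = |570.70 − 580.9783| = €10.28 per share

€10.28 per share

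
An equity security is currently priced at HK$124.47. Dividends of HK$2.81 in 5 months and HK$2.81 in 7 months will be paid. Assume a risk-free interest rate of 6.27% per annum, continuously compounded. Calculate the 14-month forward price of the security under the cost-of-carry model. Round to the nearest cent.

HK$128.06

PV(dividends) I = 2.81·e^(−0.0627·5/12) + 2.81·e^(−0.0627·7/12)
I = 2.7375 + 2.7091 = 5.4466
F = (S − I)·e^(rT) = (124.47 − 5.4466) · e^(0.0627·14/12)
= 119.0234 · e^0.073150 = 119.0234 × 1.075892 = HK$128.06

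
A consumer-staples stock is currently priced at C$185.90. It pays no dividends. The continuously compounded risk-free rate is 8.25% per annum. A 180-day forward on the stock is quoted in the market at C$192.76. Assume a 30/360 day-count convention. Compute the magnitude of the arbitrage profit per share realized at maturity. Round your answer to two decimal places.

C$0.97 per share

Fair forward: F* = S·e^(carry·T), with carry = r = 0.0825
F* = 185.90 · e^(0.0825 × 180/360) = 185.90 · e^0.041250 = 185.90 × 1.042113 = C$193.7288
Market C$192.76 < fair C$193.7288: forward underpriced → reverse cash-and-carry (short spot, go long the forward).
At maturity, profit = |F_mkt − F*| = |192.76 − 193.7288| = C$0.97 per share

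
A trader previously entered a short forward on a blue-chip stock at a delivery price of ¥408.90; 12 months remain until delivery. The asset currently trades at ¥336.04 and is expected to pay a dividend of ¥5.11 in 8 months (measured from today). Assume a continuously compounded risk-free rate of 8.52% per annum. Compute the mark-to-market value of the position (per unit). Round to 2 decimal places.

¥44.29

PV(remaining dividends) I = 5.11·e^(−0.0852·8/12) = 4.8278
Current forward F = (S − I)·e^(rT) = (336.04 − 4.8278)·e^(0.0852·12/12) = 331.2122 × 1.088935 = 360.6686
Value (long) = (F − K)·e^(−rT) = (360.6686 − 408.90) × 0.918329 = -44.2923
Short position value = −(long value) = ¥44.29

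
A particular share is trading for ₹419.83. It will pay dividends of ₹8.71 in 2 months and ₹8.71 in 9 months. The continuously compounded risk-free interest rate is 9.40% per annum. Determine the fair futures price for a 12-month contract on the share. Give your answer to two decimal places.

PV(dividends) I = 8.71·e^(−0.0940·2/12) + 8.71·e^(−0.0940·9/12)
I = 8.5746 + 8.1171 = 16.6917
F = (S − I)·e^(rT) = (419.83 − 16.6917) · e^(0.0940·12/12)
= 403.1383 · e^0.094000 = 403.1383 × 1.098560 = ₹442.87

₹442.87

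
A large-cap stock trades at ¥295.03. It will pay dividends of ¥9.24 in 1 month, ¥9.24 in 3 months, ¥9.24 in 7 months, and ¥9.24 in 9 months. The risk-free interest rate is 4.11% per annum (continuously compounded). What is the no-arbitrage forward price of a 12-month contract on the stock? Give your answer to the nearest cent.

¥269.55

PV(dividends) I = 9.24·e^(−0.0411·1/12) + 9.24·e^(−0.0411·3/12) + 9.24·e^(−0.0411·7/12) + 9.24·e^(−0.0411·9/12)
I = 9.2084 + 9.1455 + 9.0211 + 8.9595 = 36.3345
F = (S − I)·e^(rT) = (295.03 − 36.3345) · e^(0.0411·12/12)
= 258.6955 · e^0.041100 = 258.6955 × 1.041956 = ¥269.55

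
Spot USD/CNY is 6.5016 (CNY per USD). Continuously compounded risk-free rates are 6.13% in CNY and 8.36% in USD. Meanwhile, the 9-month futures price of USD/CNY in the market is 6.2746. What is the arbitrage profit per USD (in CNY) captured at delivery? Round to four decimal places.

Fair futures: F* = S·e^(carry·T), with carry = (r_CNY − r_USD) = 0.0613 − 0.0836 = -0.0223
F* = 6.5016 · e^(-0.0223 × 9/12) = 6.5016 · e^-0.016725 = 6.5016 × 0.983414 = 6.3938
Market 6.2746 < fair 6.3938: forward underpriced → reverse cash-and-carry (short spot, go long the forward).
At maturity, profit = |F_mkt − F*| = |6.2746 − 6.3938| = 0.1192 per USD (in CNY)

0.1192 per USD (in CNY)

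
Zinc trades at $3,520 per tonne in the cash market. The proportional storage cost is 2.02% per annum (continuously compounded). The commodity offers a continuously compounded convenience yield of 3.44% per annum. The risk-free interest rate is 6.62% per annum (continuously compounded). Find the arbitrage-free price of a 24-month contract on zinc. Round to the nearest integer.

Net carry = r + u − y = 0.0662 + 0.0202 − 0.0344 = 0.0520
F = S·e^((r+u−y)T) = 3520 · e^(0.0520 × 24/12) = 3520 · e^0.104000
= 3520 × 1.109600 = $3,906 per tonne

$3,906 per tonne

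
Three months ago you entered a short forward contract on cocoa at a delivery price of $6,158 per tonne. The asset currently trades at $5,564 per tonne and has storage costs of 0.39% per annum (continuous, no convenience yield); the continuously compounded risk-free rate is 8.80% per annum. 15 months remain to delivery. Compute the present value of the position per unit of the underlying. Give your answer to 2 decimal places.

Current fair forward for the remaining 15 months: F = S·e^((r + u)·T), (r + u) = 0.0880 + 0.0039 = 0.0919
F = 5564 · e^(0.0919 × 15/12) = 5564 × 1.12173321 = 6241.3236
Value of long forward = (F − K)·e^(−rT) = (6241.3236 − 6158) · e^(−0.0880·15/12)
= 83.3236 × 0.89583414 = 74.64
Short position value = −(long value) = -$74.64

-$74.64 per tonne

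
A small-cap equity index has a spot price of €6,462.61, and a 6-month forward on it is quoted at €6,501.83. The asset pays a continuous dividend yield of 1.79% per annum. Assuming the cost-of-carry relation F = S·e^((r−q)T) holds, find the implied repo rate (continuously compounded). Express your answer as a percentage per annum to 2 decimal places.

3.00%

From F = S·e^((r−q)T): (r − q) = ln(F/S)/T
ln(6501.83/6462.61) = ln(1.006069) = 0.006051
(r − q) = 0.006051 / (6/12) = 0.012102
r = ln(F/S)/T + q = 0.012102 + 0.0179 = 0.030002
r = 3.00%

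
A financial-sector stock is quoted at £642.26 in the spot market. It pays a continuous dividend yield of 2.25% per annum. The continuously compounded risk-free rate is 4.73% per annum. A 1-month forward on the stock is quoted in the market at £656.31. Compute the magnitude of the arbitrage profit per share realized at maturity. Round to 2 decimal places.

£12.72 per share

Fair forward: F* = S·e^(carry·T), with carry = (r − q) = 0.0473 − 0.0225 = 0.0248
F* = 642.26 · e^(0.0248 × 1/12) = 642.26 · e^0.002067 = 642.26 × 1.002069 = £643.5888
Market £656.31 > fair £643.5888: forward overpriced → cash-and-carry (buy spot, short the forward).
At maturity, profit = |F_mkt − F*| = |656.31 − 643.5888| = £12.72 per share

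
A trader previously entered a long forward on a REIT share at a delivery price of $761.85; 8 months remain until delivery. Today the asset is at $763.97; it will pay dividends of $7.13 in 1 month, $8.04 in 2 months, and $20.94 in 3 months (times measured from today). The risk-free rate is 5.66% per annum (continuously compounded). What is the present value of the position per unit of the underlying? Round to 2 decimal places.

PV(remaining dividends) I = 7.13·e^(−0.0566·1/12) + 8.04·e^(−0.0566·2/12) + 20.94·e^(−0.0566·3/12) = 35.7067
Current forward F = (S − I)·e^(rT) = (763.97 − 35.7067)·e^(0.0566·8/12) = 728.2633 × 1.038454 = 756.2679
Value (long) = (F − K)·e^(−rT) = (756.2679 − 761.85) × 0.962970 = -5.3754
Value = -$5.38

-$5.38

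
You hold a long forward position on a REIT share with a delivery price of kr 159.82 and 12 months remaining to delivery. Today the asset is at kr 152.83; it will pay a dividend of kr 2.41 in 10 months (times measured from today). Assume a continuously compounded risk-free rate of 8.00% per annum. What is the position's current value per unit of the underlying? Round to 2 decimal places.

PV(remaining dividends) I = 2.41·e^(−0.0800·10/12) = 2.2546
Current forward F = (S − I)·e^(rT) = (152.83 − 2.2546)·e^(0.0800·12/12) = 150.5754 × 1.083287 = 163.1164
Value (long) = (F − K)·e^(−rT) = (163.1164 − 159.82) × 0.923116 = 3.0430
Value = kr 3.04

kr 3.04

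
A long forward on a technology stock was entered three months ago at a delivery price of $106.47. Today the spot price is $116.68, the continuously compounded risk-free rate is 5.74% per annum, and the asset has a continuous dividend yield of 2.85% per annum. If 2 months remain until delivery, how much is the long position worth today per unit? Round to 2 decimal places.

Current fair forward for the remaining 2 months: F = S·e^((r − q)·T), (r − q) = 0.0574 − 0.0285 = 0.0289
F = 116.68 · e^(0.0289 × 2/12) = 116.68 × 1.004828 = 117.2433
Value of long forward = (F − K)·e^(−rT) = (117.2433 − 106.47) · e^(−0.0574·2/12)
= 10.7733 × 0.990479 = 10.67

$10.67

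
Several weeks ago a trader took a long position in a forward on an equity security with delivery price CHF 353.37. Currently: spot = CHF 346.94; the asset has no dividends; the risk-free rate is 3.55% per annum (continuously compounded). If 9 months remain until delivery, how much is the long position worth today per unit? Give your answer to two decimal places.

CHF 2.85

Current fair forward for the remaining 9 months: F = S·e^(r·T), r = 0.0355
F = 346.94 · e^(0.0355 × 9/12) = 346.94 × 1.026983 = 356.3015
Value of long forward = (F − K)·e^(−rT) = (356.3015 − 353.37) · e^(−0.0355·9/12)
= 2.9315 × 0.973726 = 2.85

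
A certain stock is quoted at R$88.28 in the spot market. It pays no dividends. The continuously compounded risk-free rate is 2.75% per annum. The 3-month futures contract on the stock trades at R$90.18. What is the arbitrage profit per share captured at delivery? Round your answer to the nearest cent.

R$1.29 per share

Fair futures: F* = S·e^(carry·T), with carry = r = 0.0275
F* = 88.28 · e^(0.0275 × 3/12) = 88.28 · e^0.006875 = 88.28 × 1.006899 = R$88.8890
Market R$90.18 > fair R$88.8890: forward overpriced → cash-and-carry (buy spot, short the forward).
At maturity, profit = |F_mkt − F*| = |90.18 − 88.8890| = R$1.29 per share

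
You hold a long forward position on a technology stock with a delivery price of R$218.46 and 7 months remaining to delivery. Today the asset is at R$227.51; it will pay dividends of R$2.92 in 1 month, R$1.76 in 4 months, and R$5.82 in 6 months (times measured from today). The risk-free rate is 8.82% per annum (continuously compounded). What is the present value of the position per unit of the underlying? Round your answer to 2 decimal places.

R$9.83

PV(remaining dividends) I = 2.92·e^(−0.0882·1/12) + 1.76·e^(−0.0882·4/12) + 5.82·e^(−0.0882·6/12) = 10.1765
Current forward F = (S − I)·e^(rT) = (227.51 − 10.1765)·e^(0.0882·7/12) = 217.3335 × 1.052797 = 228.8081
Value (long) = (F − K)·e^(−rT) = (228.8081 − 218.46) × 0.949851 = 9.8292
Value = R$9.83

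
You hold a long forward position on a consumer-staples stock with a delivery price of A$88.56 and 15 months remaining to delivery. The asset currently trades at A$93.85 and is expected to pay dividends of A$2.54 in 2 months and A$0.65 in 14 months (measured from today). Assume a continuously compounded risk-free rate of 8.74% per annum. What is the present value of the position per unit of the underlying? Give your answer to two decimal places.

A$11.37

PV(remaining dividends) I = 2.54·e^(−0.0874·2/12) + 0.65·e^(−0.0874·14/12) = 3.0903
Current forward F = (S − I)·e^(rT) = (93.85 − 3.0903)·e^(0.0874·15/12) = 90.7597 × 1.115441 = 101.2371
Value (long) = (F − K)·e^(−rT) = (101.2371 − 88.56) × 0.896506 = 11.3651
Value = A$11.37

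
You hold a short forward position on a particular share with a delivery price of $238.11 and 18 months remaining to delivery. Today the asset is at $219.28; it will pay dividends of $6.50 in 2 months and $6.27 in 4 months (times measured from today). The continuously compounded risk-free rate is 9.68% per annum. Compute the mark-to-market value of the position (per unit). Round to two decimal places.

-$0.88

PV(remaining dividends) I = 6.50·e^(−0.0968·2/12) + 6.27·e^(−0.0968·4/12) = 12.4669
Current forward F = (S − I)·e^(rT) = (219.28 − 12.4669)·e^(0.0968·18/12) = 206.8131 × 1.156271 = 239.1320
Value (long) = (F − K)·e^(−rT) = (239.1320 − 238.11) × 0.864849 = 0.8839
Short position value = −(long value) = -$0.88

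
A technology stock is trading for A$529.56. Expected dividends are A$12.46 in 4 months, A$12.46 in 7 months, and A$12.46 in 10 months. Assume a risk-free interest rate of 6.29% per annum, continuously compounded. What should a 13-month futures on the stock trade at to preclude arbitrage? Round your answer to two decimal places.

A$528.33

PV(dividends) I = 12.46·e^(−0.0629·4/12) + 12.46·e^(−0.0629·7/12) + 12.46·e^(−0.0629·10/12)
I = 12.2015 + 12.0111 + 11.8237 = 36.0363
F = (S − I)·e^(rT) = (529.56 − 36.0363) · e^(0.0629·13/12)
= 493.5237 · e^0.068142 = 493.5237 × 1.070517 = A$528.33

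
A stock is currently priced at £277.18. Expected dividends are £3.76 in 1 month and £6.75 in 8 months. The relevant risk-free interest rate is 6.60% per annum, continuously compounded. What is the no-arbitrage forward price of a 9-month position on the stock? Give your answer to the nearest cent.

PV(dividends) I = 3.76·e^(−0.0660·1/12) + 6.75·e^(−0.0660·8/12)
I = 3.7394 + 6.4594 = 10.1988
F = (S − I)·e^(rT) = (277.18 − 10.1988) · e^(0.0660·9/12)
= 266.9812 · e^0.049500 = 266.9812 × 1.050746 = £280.53

£280.53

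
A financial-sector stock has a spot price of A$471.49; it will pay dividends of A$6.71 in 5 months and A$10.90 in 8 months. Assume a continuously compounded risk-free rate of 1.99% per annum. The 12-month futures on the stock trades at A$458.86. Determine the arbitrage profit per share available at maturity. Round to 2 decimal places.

A$4.35 per share

PV(dividends) I = 6.71·e^(−0.0199·5/12) + 10.90·e^(−0.0199·8/12) = 17.4109
Fair futures F* = (S − I)·e^(rT) = (471.49 − 17.4109)·e^0.019900 = 454.0791 × 1.020099 = 463.2056
Market A$458.86 < fair 463.2056: forward underpriced → reverse cash-and-carry (short the stock, invest proceeds at r, pay the dividends, go long the forward).
Profit at T = |F_mkt − F*| = |458.86 − 463.2056| = A$4.35 per share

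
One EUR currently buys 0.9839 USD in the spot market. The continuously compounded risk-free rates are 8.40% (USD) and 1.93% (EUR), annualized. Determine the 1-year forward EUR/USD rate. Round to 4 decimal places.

1.0497

F = S·e^((r_USD − r_EUR)T) = 0.9839 · e^((0.0840 − 0.0193) × 1)
= 0.9839 · e^0.064700 = 0.9839 × 1.066839
F = 1.0497 USD per EUR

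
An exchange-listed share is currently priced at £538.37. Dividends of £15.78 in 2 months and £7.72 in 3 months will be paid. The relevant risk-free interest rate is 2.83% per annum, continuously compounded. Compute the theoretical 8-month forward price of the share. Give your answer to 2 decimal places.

PV(dividends) I = 15.78·e^(−0.0283·2/12) + 7.72·e^(−0.0283·3/12)
I = 15.7057 + 7.6656 = 23.3713
F = (S − I)·e^(rT) = (538.37 − 23.3713) · e^(0.0283·8/12)
= 514.9987 · e^0.018867 = 514.9987 × 1.019046 = £524.81

£524.81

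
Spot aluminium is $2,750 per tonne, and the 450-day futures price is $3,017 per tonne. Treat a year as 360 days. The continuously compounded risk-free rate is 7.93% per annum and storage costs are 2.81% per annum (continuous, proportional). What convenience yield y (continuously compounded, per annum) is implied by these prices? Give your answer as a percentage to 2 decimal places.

F = S·e^((r+u−y)T) ⇒ (r+u−y) = ln(F/S)/T
ln(3017/2750) = 0.092662; /T ⇒ 0.074130
y = r + u − ln(F/S)/T = 0.0793 + 0.0281 − 0.074130 = 0.033270
y = 3.33%

3.33%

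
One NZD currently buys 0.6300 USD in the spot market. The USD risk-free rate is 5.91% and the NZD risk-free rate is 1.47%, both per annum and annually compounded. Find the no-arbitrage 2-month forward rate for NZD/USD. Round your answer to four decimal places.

0.6345

By covered interest parity, F = S · (1+r_USD)^T / (1+r_NZD)^T
= 0.6300 × 1.009616 / 1.002435 = 0.6300 × 1.007164
F = 0.6345 USD per NZD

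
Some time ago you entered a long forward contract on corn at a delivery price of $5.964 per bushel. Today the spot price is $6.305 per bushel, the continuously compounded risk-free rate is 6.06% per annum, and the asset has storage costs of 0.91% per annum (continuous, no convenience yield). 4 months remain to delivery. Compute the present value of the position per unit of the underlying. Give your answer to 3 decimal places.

$0.479 per bushel

Current fair forward for the remaining 4 months: F = S·e^((r + u)·T), (r + u) = 0.0606 + 0.0091 = 0.0697
F = 6.305 · e^(0.0697 × 4/12) = 6.305 × 1.023505 = 6.4532
Value of long forward = (F − K)·e^(−rT) = (6.4532 − 5.964) · e^(−0.0606·4/12)
= 0.4892 × 0.980003 = 0.479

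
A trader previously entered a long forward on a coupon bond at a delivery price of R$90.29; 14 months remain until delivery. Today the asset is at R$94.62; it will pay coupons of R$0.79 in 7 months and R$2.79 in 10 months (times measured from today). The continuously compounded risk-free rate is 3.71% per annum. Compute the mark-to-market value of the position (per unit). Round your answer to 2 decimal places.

PV(remaining coupons) I = 0.79·e^(−0.0371·7/12) + 2.79·e^(−0.0371·10/12) = 3.4781
Current forward F = (S − I)·e^(rT) = (94.62 − 3.4781)·e^(0.0371·14/12) = 91.1419 × 1.044234 = 95.1735
Value (long) = (F − K)·e^(−rT) = (95.1735 − 90.29) × 0.957640 = 4.6766
Value = R$4.68

R$4.68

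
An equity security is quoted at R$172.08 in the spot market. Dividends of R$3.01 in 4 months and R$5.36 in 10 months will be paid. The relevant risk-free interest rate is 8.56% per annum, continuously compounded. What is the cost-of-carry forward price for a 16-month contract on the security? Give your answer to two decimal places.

PV(dividends) I = 3.01·e^(−0.0856·4/12) + 5.36·e^(−0.0856·10/12)
I = 2.9253 + 4.9910 = 7.9163
F = (S − I)·e^(rT) = (172.08 − 7.9163) · e^(0.0856·16/12)
= 164.1637 · e^0.114133 = 164.1637 × 1.120901 = R$184.01

R$184.01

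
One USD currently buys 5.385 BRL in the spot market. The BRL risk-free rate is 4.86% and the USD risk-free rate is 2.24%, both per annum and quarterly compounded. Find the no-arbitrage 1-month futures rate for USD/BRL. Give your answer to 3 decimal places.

By covered interest parity, F = S · (1+r_BRL/4)^(4T) / (1+r_USD/4)^(4T)
= 5.385 × 1.004034 / 1.001863 = 5.385 × 1.002167
F = 5.397 BRL per USD

5.397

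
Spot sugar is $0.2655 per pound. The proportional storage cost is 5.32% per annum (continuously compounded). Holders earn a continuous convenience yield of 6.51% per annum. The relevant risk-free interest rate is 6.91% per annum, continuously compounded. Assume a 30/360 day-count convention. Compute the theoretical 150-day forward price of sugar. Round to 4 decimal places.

$0.2719 per pound

Net carry = r + u − y = 0.0691 + 0.0532 − 0.0651 = 0.0572
F = S·e^((r+u−y)T) = 0.2655 · e^(0.0572 × 150/360) = 0.2655 · e^0.023833
= 0.2655 × 1.024119 = $0.2719 per pound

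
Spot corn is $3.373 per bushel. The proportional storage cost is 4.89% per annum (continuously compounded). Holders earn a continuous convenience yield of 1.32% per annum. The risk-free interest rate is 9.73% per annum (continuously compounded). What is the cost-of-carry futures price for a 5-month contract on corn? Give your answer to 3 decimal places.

$3.565 per bushel

Net carry = r + u − y = 0.0973 + 0.0489 − 0.0132 = 0.1330
F = S·e^((r+u−y)T) = 3.373 · e^(0.1330 × 5/12) = 3.373 · e^0.055417
= 3.373 × 1.056981 = $3.565 per bushel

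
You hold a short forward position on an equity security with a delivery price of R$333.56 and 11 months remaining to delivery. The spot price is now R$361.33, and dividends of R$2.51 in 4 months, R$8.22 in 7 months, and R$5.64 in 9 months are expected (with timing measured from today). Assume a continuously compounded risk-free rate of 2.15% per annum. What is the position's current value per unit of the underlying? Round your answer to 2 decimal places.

PV(remaining dividends) I = 2.51·e^(−0.0215·4/12) + 8.22·e^(−0.0215·7/12) + 5.64·e^(−0.0215·9/12) = 16.1594
Current forward F = (S − I)·e^(rT) = (361.33 − 16.1594)·e^(0.0215·11/12) = 345.1706 × 1.019904 = 352.0409
Value (long) = (F − K)·e^(−rT) = (352.0409 − 333.56) × 0.980485 = 18.1202
Short position value = −(long value) = -R$18.12

-R$18.12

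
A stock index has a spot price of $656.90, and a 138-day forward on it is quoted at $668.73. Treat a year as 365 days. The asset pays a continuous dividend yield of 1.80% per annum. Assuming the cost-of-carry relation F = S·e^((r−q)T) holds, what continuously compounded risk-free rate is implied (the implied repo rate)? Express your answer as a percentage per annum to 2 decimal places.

From F = S·e^((r−q)T): (r − q) = ln(F/S)/T
ln(668.73/656.90) = ln(1.018009) = 0.017849
(r − q) = 0.017849 / (138/365) = 0.047209
r = ln(F/S)/T + q = 0.047209 + 0.0180 = 0.065209
r = 6.52%

6.52%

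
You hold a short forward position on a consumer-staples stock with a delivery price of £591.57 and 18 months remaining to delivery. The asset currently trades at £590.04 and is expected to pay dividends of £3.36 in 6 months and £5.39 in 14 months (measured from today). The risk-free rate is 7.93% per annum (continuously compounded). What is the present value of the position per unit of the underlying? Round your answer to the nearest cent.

-£56.67

PV(remaining dividends) I = 3.36·e^(−0.0793·6/12) + 5.39·e^(−0.0793·14/12) = 8.1431
Current forward F = (S − I)·e^(rT) = (590.04 − 8.1431)·e^(0.0793·18/12) = 581.8969 × 1.126314 = 655.3986
Value (long) = (F − K)·e^(−rT) = (655.3986 − 591.57) × 0.887852 = 56.6704
Short position value = −(long value) = -£56.67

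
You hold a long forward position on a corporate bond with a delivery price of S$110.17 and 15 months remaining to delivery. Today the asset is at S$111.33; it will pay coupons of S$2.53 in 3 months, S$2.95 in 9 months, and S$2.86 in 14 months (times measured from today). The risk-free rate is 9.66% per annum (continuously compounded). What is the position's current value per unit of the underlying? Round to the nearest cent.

PV(remaining coupons) I = 2.53·e^(−0.0966·3/12) + 2.95·e^(−0.0966·9/12) + 2.86·e^(−0.0966·14/12) = 7.7686
Current forward F = (S − I)·e^(rT) = (111.33 − 7.7686)·e^(0.0966·15/12) = 103.5614 × 1.128343 = 116.8528
Value (long) = (F − K)·e^(−rT) = (116.8528 − 110.17) × 0.886255 = 5.9227
Value = S$5.92

S$5.92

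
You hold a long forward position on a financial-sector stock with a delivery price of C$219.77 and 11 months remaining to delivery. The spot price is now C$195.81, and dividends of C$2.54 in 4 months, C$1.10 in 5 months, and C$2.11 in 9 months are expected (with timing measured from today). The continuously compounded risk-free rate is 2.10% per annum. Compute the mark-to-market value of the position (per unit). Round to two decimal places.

PV(remaining dividends) I = 2.54·e^(−0.0210·4/12) + 1.10·e^(−0.0210·5/12) + 2.11·e^(−0.0210·9/12) = 5.6897
Current forward F = (S − I)·e^(rT) = (195.81 − 5.6897)·e^(0.0210·11/12) = 190.1203 × 1.019436 = 193.8155
Value (long) = (F − K)·e^(−rT) = (193.8155 − 219.77) × 0.980934 = -25.4597
Value = -C$25.46

-C$25.46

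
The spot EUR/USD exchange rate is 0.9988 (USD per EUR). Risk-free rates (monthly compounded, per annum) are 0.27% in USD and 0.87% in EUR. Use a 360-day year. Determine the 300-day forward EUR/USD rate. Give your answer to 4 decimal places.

0.9938

By covered interest parity, F = S · (1+r_USD/12)^(12T) / (1+r_EUR/12)^(12T)
= 0.9988 × 1.002252 / 1.007274 = 0.9988 × 0.995014
F = 0.9938 USD per EUR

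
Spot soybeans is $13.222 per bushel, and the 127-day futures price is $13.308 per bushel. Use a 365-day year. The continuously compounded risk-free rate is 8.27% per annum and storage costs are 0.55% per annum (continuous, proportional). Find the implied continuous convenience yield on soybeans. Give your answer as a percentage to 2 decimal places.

F = S·e^((r+u−y)T) ⇒ (r+u−y) = ln(F/S)/T
ln(13.308/13.222) = 0.006483; /T ⇒ 0.018632
y = r + u − ln(F/S)/T = 0.0827 + 0.0055 − 0.018632 = 0.069568
y = 6.96%

6.96%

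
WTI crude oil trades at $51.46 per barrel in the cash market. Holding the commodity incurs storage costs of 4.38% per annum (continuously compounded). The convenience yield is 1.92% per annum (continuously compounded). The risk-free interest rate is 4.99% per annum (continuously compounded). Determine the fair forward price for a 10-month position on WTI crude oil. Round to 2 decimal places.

$54.76 per barrel

Net carry = r + u − y = 0.0499 + 0.0438 − 0.0192 = 0.0745
F = S·e^((r+u−y)T) = 51.46 · e^(0.0745 × 10/12) = 51.46 · e^0.062083
= 51.46 × 1.064051 = $54.76 per barrel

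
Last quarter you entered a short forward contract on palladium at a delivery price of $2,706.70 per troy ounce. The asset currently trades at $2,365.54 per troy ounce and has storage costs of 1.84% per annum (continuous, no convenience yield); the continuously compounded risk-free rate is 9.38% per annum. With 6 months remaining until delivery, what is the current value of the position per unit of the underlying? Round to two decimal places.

Current fair forward for the remaining 6 months: F = S·e^((r + u)·T), (r + u) = 0.0938 + 0.0184 = 0.1122
F = 2365.54 · e^(0.1122 × 6/12) = 2365.54 × 1.05770345 = 2502.0398
Value of long forward = (F − K)·e^(−rT) = (2502.0398 − 2706.70) · e^(−0.0938·6/12)
= -204.6602 × 0.95418281 = -195.28
Short position value = −(long value) = $195.28

$195.28 per troy ounce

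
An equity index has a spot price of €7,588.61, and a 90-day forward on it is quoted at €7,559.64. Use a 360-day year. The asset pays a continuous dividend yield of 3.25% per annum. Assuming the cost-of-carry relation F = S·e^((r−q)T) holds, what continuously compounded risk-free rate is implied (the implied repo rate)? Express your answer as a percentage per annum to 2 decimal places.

From F = S·e^((r−q)T): (r − q) = ln(F/S)/T
ln(7559.64/7588.61) = ln(0.996182) = -0.003825
(r − q) = -0.003825 / (90/360) = -0.015300
r = ln(F/S)/T + q = -0.015300 + 0.0325 = 0.017200
r = 1.72%

1.72%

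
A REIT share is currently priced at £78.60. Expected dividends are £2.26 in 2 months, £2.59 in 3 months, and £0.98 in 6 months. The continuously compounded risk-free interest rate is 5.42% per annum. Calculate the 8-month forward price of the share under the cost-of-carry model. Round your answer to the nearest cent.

PV(dividends) I = 2.26·e^(−0.0542·2/12) + 2.59·e^(−0.0542·3/12) + 0.98·e^(−0.0542·6/12)
I = 2.2397 + 2.5551 + 0.9538 = 5.7486
F = (S − I)·e^(rT) = (78.60 − 5.7486) · e^(0.0542·8/12)
= 72.8514 · e^0.036133 = 72.8514 × 1.036794 = £75.53

£75.53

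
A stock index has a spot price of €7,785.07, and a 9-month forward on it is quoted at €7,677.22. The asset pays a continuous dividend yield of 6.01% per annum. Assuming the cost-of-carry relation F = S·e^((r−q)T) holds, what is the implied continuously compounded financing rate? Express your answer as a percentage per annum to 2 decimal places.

4.15%

From F = S·e^((r−q)T): (r − q) = ln(F/S)/T
ln(7677.22/7785.07) = ln(0.986147) = -0.013950
(r − q) = -0.013950 / (9/12) = -0.018600
r = ln(F/S)/T + q = -0.018600 + 0.0601 = 0.041500
r = 4.15%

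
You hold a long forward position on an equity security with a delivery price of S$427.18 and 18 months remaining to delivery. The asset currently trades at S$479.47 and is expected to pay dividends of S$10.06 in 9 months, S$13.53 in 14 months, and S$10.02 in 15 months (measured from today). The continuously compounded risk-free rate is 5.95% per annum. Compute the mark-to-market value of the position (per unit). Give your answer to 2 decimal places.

PV(remaining dividends) I = 10.06·e^(−0.0595·9/12) + 13.53·e^(−0.0595·14/12) + 10.02·e^(−0.0595·15/12) = 31.5454
Current forward F = (S − I)·e^(rT) = (479.47 − 31.5454)·e^(0.0595·18/12) = 447.9246 × 1.093354 = 489.7402
Value (long) = (F − K)·e^(−rT) = (489.7402 − 427.18) × 0.914617 = 57.2186
Value = S$57.22

S$57.22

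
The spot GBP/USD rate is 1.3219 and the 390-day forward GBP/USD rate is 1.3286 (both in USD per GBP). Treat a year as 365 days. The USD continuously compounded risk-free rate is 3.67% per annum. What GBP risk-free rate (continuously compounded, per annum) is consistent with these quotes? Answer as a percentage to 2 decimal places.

3.20%

F = S·e^((r_USD − r_GBP)T) ⇒ r_GBP = r_USD − ln(F/S)/T
ln(1.3286/1.3219) = 0.005056; /(390/365) = 0.004732
r_GBP = 0.0367 − 0.004732 = 0.031968
r_GBP = 3.20%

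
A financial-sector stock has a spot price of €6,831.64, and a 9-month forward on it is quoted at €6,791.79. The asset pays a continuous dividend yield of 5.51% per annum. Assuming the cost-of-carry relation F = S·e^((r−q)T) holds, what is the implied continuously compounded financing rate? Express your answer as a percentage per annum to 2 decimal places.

4.73%

From F = S·e^((r−q)T): (r − q) = ln(F/S)/T
ln(6791.79/6831.64) = ln(0.994167) = -0.005850
(r − q) = -0.005850 / (9/12) = -0.007800
r = ln(F/S)/T + q = -0.007800 + 0.0551 = 0.047300
r = 4.73%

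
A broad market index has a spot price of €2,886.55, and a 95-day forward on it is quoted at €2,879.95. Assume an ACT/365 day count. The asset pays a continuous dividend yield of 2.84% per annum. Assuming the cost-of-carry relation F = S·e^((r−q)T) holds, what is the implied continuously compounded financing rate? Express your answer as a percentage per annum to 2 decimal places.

From F = S·e^((r−q)T): (r − q) = ln(F/S)/T
ln(2879.95/2886.55) = ln(0.997714) = -0.002289
(r − q) = -0.002289 / (95/365) = -0.008795
r = ln(F/S)/T + q = -0.008795 + 0.0284 = 0.019605
r = 1.96%

1.96%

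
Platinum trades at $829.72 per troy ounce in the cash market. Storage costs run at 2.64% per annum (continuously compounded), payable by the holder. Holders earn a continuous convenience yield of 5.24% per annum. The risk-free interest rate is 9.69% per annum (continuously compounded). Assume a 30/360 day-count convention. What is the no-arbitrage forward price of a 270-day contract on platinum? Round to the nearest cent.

$875.03 per troy ounce

Net carry = r + u − y = 0.0969 + 0.0264 − 0.0524 = 0.0709
F = S·e^((r+u−y)T) = 829.72 · e^(0.0709 × 270/360) = 829.72 · e^0.053175
= 829.72 × 1.054614 = $875.03 per troy ounce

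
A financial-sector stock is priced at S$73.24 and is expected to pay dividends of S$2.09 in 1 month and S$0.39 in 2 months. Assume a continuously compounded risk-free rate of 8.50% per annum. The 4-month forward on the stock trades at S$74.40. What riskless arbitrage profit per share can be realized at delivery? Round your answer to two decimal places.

S$1.59 per share

PV(dividends) I = 2.09·e^(−0.0850·1/12) + 0.39·e^(−0.0850·2/12) = 2.4598
Fair forward F* = (S − I)·e^(rT) = (73.24 − 2.4598)·e^0.028333 = 70.7802 × 1.028738 = 72.8143
Market S$74.40 > fair 72.8143: forward overpriced → cash-and-carry (borrow at r, buy the stock and collect the dividends, short the forward).
Profit at T = |F_mkt − F*| = |74.40 − 72.8143| = S$1.59 per share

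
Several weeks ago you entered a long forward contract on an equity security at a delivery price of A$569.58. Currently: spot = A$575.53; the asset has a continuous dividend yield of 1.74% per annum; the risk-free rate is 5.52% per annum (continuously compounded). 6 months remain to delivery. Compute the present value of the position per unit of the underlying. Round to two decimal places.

Current fair forward for the remaining 6 months: F = S·e^((r − q)·T), (r − q) = 0.0552 − 0.0174 = 0.0378
F = 575.53 · e^(0.0378 × 6/12) = 575.53 × 1.019080 = 586.5111
Value of long forward = (F − K)·e^(−rT) = (586.5111 − 569.58) · e^(−0.0552·6/12)
= 16.9311 × 0.972777 = 16.47

A$16.47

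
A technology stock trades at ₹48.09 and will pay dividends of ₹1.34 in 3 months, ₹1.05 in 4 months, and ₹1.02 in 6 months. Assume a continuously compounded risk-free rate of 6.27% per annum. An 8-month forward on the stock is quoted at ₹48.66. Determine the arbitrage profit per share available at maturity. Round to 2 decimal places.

₹2.00 per share

PV(dividends) I = 1.34·e^(−0.0627·3/12) + 1.05·e^(−0.0627·4/12) + 1.02·e^(−0.0627·6/12) = 3.3360
Fair forward F* = (S − I)·e^(rT) = (48.09 − 3.3360)·e^0.041800 = 44.7540 × 1.042686 = 46.6644
Market ₹48.66 > fair 46.6644: forward overpriced → cash-and-carry (borrow at r, buy the stock and collect the dividends, short the forward).
Profit at T = |F_mkt − F*| = |48.66 − 46.6644| = ₹2.00 per share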